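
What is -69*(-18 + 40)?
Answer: -1518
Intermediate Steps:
-69*(-18 + 40) = -69*22 = -1518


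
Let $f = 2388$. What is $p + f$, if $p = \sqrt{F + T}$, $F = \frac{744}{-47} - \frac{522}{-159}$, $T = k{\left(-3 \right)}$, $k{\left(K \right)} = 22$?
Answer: $2388 + \frac{58 \sqrt{17437}}{2491} \approx 2391.1$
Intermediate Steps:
$T = 22$
$F = - \frac{31254}{2491}$ ($F = 744 \left(- \frac{1}{47}\right) - - \frac{174}{53} = - \frac{744}{47} + \frac{174}{53} = - \frac{31254}{2491} \approx -12.547$)
$p = \frac{58 \sqrt{17437}}{2491}$ ($p = \sqrt{- \frac{31254}{2491} + 22} = \sqrt{\frac{23548}{2491}} = \frac{58 \sqrt{17437}}{2491} \approx 3.0746$)
$p + f = \frac{58 \sqrt{17437}}{2491} + 2388 = 2388 + \frac{58 \sqrt{17437}}{2491}$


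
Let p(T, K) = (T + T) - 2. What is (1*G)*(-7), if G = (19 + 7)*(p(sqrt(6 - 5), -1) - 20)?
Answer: 3640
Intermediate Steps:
p(T, K) = -2 + 2*T (p(T, K) = 2*T - 2 = -2 + 2*T)
G = -520 (G = (19 + 7)*((-2 + 2*sqrt(6 - 5)) - 20) = 26*((-2 + 2*sqrt(1)) - 20) = 26*((-2 + 2*1) - 20) = 26*((-2 + 2) - 20) = 26*(0 - 20) = 26*(-20) = -520)
(1*G)*(-7) = (1*(-520))*(-7) = -520*(-7) = 3640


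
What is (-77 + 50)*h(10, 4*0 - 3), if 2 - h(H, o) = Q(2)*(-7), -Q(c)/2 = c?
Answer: 702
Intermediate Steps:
Q(c) = -2*c
h(H, o) = -26 (h(H, o) = 2 - (-2*2)*(-7) = 2 - (-4)*(-7) = 2 - 1*28 = 2 - 28 = -26)
(-77 + 50)*h(10, 4*0 - 3) = (-77 + 50)*(-26) = -27*(-26) = 702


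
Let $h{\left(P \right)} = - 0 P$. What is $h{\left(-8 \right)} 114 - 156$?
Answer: $-156$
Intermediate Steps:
$h{\left(P \right)} = 0$ ($h{\left(P \right)} = \left(-1\right) 0 = 0$)
$h{\left(-8 \right)} 114 - 156 = 0 \cdot 114 - 156 = 0 - 156 = -156$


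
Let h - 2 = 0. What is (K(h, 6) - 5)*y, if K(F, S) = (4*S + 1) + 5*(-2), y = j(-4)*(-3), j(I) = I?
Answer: 120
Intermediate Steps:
h = 2 (h = 2 + 0 = 2)
y = 12 (y = -4*(-3) = 12)
K(F, S) = -9 + 4*S (K(F, S) = (1 + 4*S) - 10 = -9 + 4*S)
(K(h, 6) - 5)*y = ((-9 + 4*6) - 5)*12 = ((-9 + 24) - 5)*12 = (15 - 5)*12 = 10*12 = 120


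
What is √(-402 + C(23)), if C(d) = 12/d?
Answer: 9*I*√2622/23 ≈ 20.037*I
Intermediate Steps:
√(-402 + C(23)) = √(-402 + 12/23) = √(-9234/23) = 9*I*√2622/23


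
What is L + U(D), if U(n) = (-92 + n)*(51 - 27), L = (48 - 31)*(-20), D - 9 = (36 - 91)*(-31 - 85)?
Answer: 150788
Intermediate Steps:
D = 6389 (D = 9 + (36 - 91)*(-31 - 85) = 9 - 55*(-116) = 9 + 6380 = 6389)
L = -340 (L = 17*(-20) = -340)
U(n) = -2208 + 24*n (U(n) = (-92 + n)*24 = -2208 + 24*n)
L + U(D) = -340 + (-2208 + 24*6389) = -340 + (-2208 + 153336) = -340 + 151128 = 150788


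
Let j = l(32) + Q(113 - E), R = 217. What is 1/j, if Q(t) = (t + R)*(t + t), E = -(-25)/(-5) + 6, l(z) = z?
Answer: 1/73728 ≈ 1.3563e-5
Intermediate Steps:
E = 1 (E = -(-25)*(-1)/5 + 6 = -5*1 + 6 = -5 + 6 = 1)
Q(t) = 2*t*(217 + t) (Q(t) = (t + 217)*(t + t) = (217 + t)*(2*t) = 2*t*(217 + t))
j = 73728 (j = 32 + 2*(113 - 1*1)*(217 + (113 - 1*1)) = 32 + 2*(113 - 1)*(217 + (113 - 1)) = 32 + 2*112*(217 + 112) = 32 + 2*112*329 = 32 + 73696 = 73728)
1/j = 1/73728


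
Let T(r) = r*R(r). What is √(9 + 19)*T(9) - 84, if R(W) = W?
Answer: -84 + 162*√7 ≈ 344.61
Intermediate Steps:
T(r) = r² (T(r) = r*r = r²)
√(9 + 19)*T(9) - 84 = √(9 + 19)*9² - 84 = √28*81 - 84 = (2*√7)*81 - 84 = 162*√7 - 84 = -84 + 162*√7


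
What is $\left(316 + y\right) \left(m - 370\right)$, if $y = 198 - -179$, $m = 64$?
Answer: $-212058$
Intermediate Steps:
$y = 377$ ($y = 198 + 179 = 377$)
$\left(316 + y\right) \left(m - 370\right) = \left(316 + 377\right) \left(64 - 370\right) = 693 \left(-306\right) = -212058$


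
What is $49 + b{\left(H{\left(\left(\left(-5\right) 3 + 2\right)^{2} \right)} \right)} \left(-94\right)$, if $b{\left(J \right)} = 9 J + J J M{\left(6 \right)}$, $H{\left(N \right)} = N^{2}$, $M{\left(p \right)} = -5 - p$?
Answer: $843441402957$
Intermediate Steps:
$b{\left(J \right)} = - 11 J^{2} + 9 J$ ($b{\left(J \right)} = 9 J + J J \left(-5 - 6\right) = 9 J + J^{2} \left(-5 - 6\right) = 9 J + J^{2} \left(-11\right) = 9 J - 11 J^{2} = - 11 J^{2} + 9 J$)
$49 + b{\left(H{\left(\left(\left(-5\right) 3 + 2\right)^{2} \right)} \right)} \left(-94\right) = 49 + \left(\left(\left(-5\right) 3 + 2\right)^{2}\right)^{2} \left(9 - 11 \left(\left(\left(-5\right) 3 + 2\right)^{2}\right)^{2}\right) \left(-94\right) = 49 + \left(\left(-15 + 2\right)^{2}\right)^{2} \left(9 - 11 \left(\left(-15 + 2\right)^{2}\right)^{2}\right) \left(-94\right) = 49 + \left(\left(-13\right)^{2}\right)^{2} \left(9 - 11 \left(\left(-13\right)^{2}\right)^{2}\right) \left(-94\right) = 49 + 169^{2} \left(9 - 11 \cdot 169^{2}\right) \left(-94\right) = 49 + 28561 \left(9 - 314171\right) \left(-94\right) = 49 + 28561 \left(-314162\right) \left(-94\right) = 49 - -843441402908 = 49 + 843441402908 = 843441402957$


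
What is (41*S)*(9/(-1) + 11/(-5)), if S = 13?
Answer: -29848/5 ≈ -5969.6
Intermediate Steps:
(41*S)*(9/(-1) + 11/(-5)) = (41*13)*(9/(-1) + 11/(-5)) = 533*(9*(-1) + 11*(-1/5)) = 533*(-9 - 11/5) = 533*(-56/5) = -29848/5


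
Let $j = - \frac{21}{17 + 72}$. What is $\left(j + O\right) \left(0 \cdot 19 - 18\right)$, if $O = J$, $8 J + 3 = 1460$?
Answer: $- \frac{1165545}{356} \approx -3274.0$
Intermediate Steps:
$J = \frac{1457}{8}$ ($J = - \frac{3}{8} + \frac{1}{8} \cdot 1460 = - \frac{3}{8} + \frac{365}{2} = \frac{1457}{8} \approx 182.13$)
$O = \frac{1457}{8} \approx 182.13$
$j = - \frac{21}{89} \approx -0.23595$
$\left(j + O\right) \left(0 \cdot 19 - 18\right) = \left(- \frac{21}{89} + \frac{1457}{8}\right) \left(0 \cdot 19 - 18\right) = \frac{129505 \left(0 - 18\right)}{712} = \frac{129505}{712} \left(-18\right) = - \frac{1165545}{356}$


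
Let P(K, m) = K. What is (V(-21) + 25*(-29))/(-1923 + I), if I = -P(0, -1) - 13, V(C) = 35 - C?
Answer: 669/1936 ≈ 0.34556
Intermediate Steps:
I = -13 (I = -1*0 - 13 = 0 - 13 = -13)
(V(-21) + 25*(-29))/(-1923 + I) = ((35 - 1*(-21)) + 25*(-29))/(-1923 - 13) = ((35 + 21) - 725)/(-1936) = (56 - 725)*(-1/1936) = -669*(-1/1936) = 669/1936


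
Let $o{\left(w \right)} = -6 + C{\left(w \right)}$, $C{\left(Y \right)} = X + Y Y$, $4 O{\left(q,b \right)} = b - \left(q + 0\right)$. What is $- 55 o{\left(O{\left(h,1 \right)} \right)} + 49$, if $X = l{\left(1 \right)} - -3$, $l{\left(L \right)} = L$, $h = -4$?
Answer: $\frac{1169}{16} \approx 73.063$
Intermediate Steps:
$O{\left(q,b \right)} = - \frac{q}{4} + \frac{b}{4}$ ($O{\left(q,b \right)} = \frac{b - \left(q + 0\right)}{4} = \frac{b - q}{4} = - \frac{q}{4} + \frac{b}{4}$)
$X = 4$ ($X = 1 - -3 = 1 + 3 = 4$)
$C{\left(Y \right)} = 4 + Y^{2}$ ($C{\left(Y \right)} = 4 + Y Y = 4 + Y^{2}$)
$o{\left(w \right)} = -2 + w^{2}$ ($o{\left(w \right)} = -6 + \left(4 + w^{2}\right) = -2 + w^{2}$)
$- 55 o{\left(O{\left(h,1 \right)} \right)} + 49 = - 55 \left(-2 + \left(\left(- \frac{1}{4}\right) \left(-4\right) + \frac{1}{4} \cdot 1\right)^{2}\right) + 49 = - 55 \left(-2 + \left(1 + \frac{1}{4}\right)^{2}\right) + 49 = - 55 \left(-2 + \left(\frac{5}{4}\right)^{2}\right) + 49 = - 55 \left(-2 + \frac{25}{16}\right) + 49 = \left(-55\right) \left(- \frac{7}{16}\right) + 49 = \frac{385}{16} + 49 = \frac{1169}{16}$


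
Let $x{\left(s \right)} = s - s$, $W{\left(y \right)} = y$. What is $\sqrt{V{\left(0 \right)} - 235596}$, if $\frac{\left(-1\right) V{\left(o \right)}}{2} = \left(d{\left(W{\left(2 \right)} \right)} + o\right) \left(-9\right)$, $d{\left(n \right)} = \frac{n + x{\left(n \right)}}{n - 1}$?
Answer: $2 i \sqrt{58890} \approx 485.35 i$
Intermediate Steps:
$x{\left(s \right)} = 0$
$d{\left(n \right)} = \frac{n}{-1 + n}$ ($d{\left(n \right)} = \frac{n + 0}{n - 1} = \frac{n}{-1 + n}$)
$V{\left(o \right)} = 36 + 18 o$ ($V{\left(o \right)} = - 2 \left(\frac{2}{-1 + 2} + o\right) \left(-9\right) = - 2 \left(\frac{2}{1} + o\right) \left(-9\right) = - 2 \left(2 \cdot 1 + o\right) \left(-9\right) = - 2 \left(2 + o\right) \left(-9\right) = - 2 \left(-18 - 9 o\right) = 36 + 18 o$)
$\sqrt{V{\left(0 \right)} - 235596} = \sqrt{\left(36 + 18 \cdot 0\right) - 235596} = \sqrt{\left(36 + 0\right) - 235596} = \sqrt{36 - 235596} = \sqrt{-235560} = 2 i \sqrt{58890}$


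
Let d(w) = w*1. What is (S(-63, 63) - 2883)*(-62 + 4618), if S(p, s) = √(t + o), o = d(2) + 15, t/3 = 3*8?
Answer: -13134948 + 4556*√89 ≈ -1.3092e+7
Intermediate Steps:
d(w) = w
t = 72 (t = 3*(3*8) = 3*24 = 72)
o = 17 (o = 2 + 15 = 17)
S(p, s) = √89 (S(p, s) = √(72 + 17) = √89)
(S(-63, 63) - 2883)*(-62 + 4618) = (√89 - 2883)*(-62 + 4618) = (-2883 + √89)*4556 = -13134948 + 4556*√89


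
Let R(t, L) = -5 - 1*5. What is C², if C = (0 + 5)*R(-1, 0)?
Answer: 2500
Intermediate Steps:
R(t, L) = -10 (R(t, L) = -5 - 5 = -10)
C = -50 (C = (0 + 5)*(-10) = 5*(-10) = -50)
C² = (-50)² = 2500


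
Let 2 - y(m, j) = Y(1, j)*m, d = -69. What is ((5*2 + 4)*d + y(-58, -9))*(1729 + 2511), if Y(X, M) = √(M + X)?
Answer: -4087360 + 491840*I*√2 ≈ -4.0874e+6 + 6.9557e+5*I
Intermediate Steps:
y(m, j) = 2 - m*√(1 + j) (y(m, j) = 2 - √(j + 1)*m = 2 - √(1 + j)*m = 2 - m*√(1 + j))
((5*2 + 4)*d + y(-58, -9))*(1729 + 2511) = ((5*2 + 4)*(-69) + (2 - 1*(-58)*√(1 - 9)))*(1729 + 2511) = ((10 + 4)*(-69) + (2 - 1*(-58)*√(-8)))*4240 = (14*(-69) + (2 - 1*(-58)*2*I*√2))*4240 = (-966 + (2 + 116*I*√2))*4240 = (-964 + 116*I*√2)*4240 = -4087360 + 491840*I*√2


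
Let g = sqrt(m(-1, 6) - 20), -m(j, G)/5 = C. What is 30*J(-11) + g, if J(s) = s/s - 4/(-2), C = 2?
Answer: 90 + I*sqrt(30) ≈ 90.0 + 5.4772*I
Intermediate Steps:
m(j, G) = -10 (m(j, G) = -5*2 = -10)
g = I*sqrt(30) (g = sqrt(-10 - 20) = sqrt(-30) = I*sqrt(30) ≈ 5.4772*I)
J(s) = 3 (J(s) = 1 - 4*(-1/2) = 1 + 2 = 3)
30*J(-11) + g = 30*3 + I*sqrt(30) = 90 + I*sqrt(30)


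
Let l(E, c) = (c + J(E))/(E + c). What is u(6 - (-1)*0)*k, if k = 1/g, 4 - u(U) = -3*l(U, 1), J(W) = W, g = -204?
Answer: -7/204 ≈ -0.034314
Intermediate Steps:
l(E, c) = 1 (l(E, c) = (c + E)/(E + c) = (E + c)/(E + c) = 1)
u(U) = 7 (u(U) = 4 - (-3) = 4 - 1*(-3) = 4 + 3 = 7)
k = -1/204 (k = 1/(-204) = -1/204 ≈ -0.0049020)
u(6 - (-1)*0)*k = 7*(-1/204) = -7/204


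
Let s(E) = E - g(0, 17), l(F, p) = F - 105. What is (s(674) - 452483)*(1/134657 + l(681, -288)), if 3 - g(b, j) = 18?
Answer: -35042241854802/134657 ≈ -2.6023e+8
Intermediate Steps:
g(b, j) = -15 (g(b, j) = 3 - 1*18 = 3 - 18 = -15)
l(F, p) = -105 + F
s(E) = 15 + E (s(E) = E - 1*(-15) = E + 15 = 15 + E)
(s(674) - 452483)*(1/134657 + l(681, -288)) = ((15 + 674) - 452483)*(1/134657 + (-105 + 681)) = (689 - 452483)*(1/134657 + 576) = -451794*77562433/134657 = -35042241854802/134657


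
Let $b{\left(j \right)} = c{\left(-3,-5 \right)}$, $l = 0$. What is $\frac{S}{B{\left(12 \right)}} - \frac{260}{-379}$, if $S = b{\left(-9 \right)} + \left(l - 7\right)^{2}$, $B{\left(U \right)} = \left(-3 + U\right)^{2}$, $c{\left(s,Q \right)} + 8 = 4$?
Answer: $\frac{4235}{3411} \approx 1.2416$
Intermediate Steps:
$c{\left(s,Q \right)} = -4$ ($c{\left(s,Q \right)} = -8 + 4 = -4$)
$b{\left(j \right)} = -4$
$S = 45$ ($S = -4 + \left(0 - 7\right)^{2} = -4 + \left(-7\right)^{2} = -4 + 49 = 45$)
$\frac{S}{B{\left(12 \right)}} - \frac{260}{-379} = \frac{45}{\left(-3 + 12\right)^{2}} - \frac{260}{-379} = \frac{45}{9^{2}} - - \frac{260}{379} = \frac{45}{81} + \frac{260}{379} = 45 \cdot \frac{1}{81} + \frac{260}{379} = \frac{5}{9} + \frac{260}{379} = \frac{4235}{3411}$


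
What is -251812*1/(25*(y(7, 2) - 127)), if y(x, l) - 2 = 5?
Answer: 62953/750 ≈ 83.937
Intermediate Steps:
y(x, l) = 7 (y(x, l) = 2 + 5 = 7)
-251812*1/(25*(y(7, 2) - 127)) = -251812*1/(25*(7 - 127)) = -251812/((-120*25)) = -251812/(-3000) = -251812*(-1/3000) = 62953/750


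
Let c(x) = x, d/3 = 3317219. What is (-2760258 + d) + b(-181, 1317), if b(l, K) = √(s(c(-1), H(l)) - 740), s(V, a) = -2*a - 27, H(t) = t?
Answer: 7191399 + 9*I*√5 ≈ 7.1914e+6 + 20.125*I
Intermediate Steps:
d = 9951657 (d = 3*3317219 = 9951657)
s(V, a) = -27 - 2*a
b(l, K) = √(-767 - 2*l) (b(l, K) = √((-27 - 2*l) - 740) = √(-767 - 2*l))
(-2760258 + d) + b(-181, 1317) = (-2760258 + 9951657) + √(-767 - 2*(-181)) = 7191399 + √(-767 + 362) = 7191399 + √(-405) = 7191399 + 9*I*√5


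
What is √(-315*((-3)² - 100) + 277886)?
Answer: √306551 ≈ 553.67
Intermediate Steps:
√(-315*((-3)² - 100) + 277886) = √(-315*(9 - 100) + 277886) = √(-315*(-91) + 277886) = √(28665 + 277886) = √306551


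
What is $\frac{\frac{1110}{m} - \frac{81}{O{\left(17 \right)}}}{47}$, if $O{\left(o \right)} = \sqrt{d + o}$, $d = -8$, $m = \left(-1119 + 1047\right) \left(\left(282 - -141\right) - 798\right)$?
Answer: $- \frac{24263}{42300} \approx -0.57359$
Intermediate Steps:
$m = 27000$ ($m = - 72 \left(\left(282 + 141\right) - 798\right) = - 72 \left(423 - 798\right) = \left(-72\right) \left(-375\right) = 27000$)
$O{\left(o \right)} = \sqrt{-8 + o}$
$\frac{\frac{1110}{m} - \frac{81}{O{\left(17 \right)}}}{47} = \frac{\frac{1110}{27000} - \frac{81}{\sqrt{-8 + 17}}}{47} = \left(1110 \cdot \frac{1}{27000} - \frac{81}{\sqrt{9}}\right) \frac{1}{47} = \left(\frac{37}{900} - \frac{81}{3}\right) \frac{1}{47} = \left(\frac{37}{900} - 27\right) \frac{1}{47} = \left(- \frac{24263}{900}\right) \frac{1}{47} = - \frac{24263}{42300}$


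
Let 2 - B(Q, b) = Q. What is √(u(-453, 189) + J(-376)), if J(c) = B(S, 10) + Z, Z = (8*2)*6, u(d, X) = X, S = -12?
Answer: √299 ≈ 17.292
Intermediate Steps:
Z = 96 (Z = 16*6 = 96)
B(Q, b) = 2 - Q
J(c) = 110 (J(c) = (2 - 1*(-12)) + 96 = (2 + 12) + 96 = 14 + 96 = 110)
√(u(-453, 189) + J(-376)) = √(189 + 110) = √299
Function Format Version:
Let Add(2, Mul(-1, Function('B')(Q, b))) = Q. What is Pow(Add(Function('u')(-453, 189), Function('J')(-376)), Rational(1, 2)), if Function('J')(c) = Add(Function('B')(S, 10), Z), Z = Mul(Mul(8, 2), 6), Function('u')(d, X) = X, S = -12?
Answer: Pow(299, Rational(1, 2)) ≈ 17.292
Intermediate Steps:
Z = 96 (Z = Mul(16, 6) = 96)
Function('B')(Q, b) = Add(2, Mul(-1, Q))
Function('J')(c) = 110 (Function('J')(c) = Add(Add(2, Mul(-1, -12)), 96) = Add(Add(2, 12), 96) = Add(14, 96) = 110)
Pow(Add(Function('u')(-453, 189), Function('J')(-376)), Rational(1, 2)) = Pow(Add(189, 110), Rational(1, 2)) = Pow(299, Rational(1, 2))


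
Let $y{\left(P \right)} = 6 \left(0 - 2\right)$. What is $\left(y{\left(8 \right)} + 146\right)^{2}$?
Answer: $17956$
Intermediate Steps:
$y{\left(P \right)} = -12$ ($y{\left(P \right)} = 6 \left(-2\right) = -12$)
$\left(y{\left(8 \right)} + 146\right)^{2} = \left(-12 + 146\right)^{2} = 134^{2} = 17956$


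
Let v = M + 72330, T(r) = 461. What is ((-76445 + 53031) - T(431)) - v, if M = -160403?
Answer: 64198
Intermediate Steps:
v = -88073 (v = -160403 + 72330 = -88073)
((-76445 + 53031) - T(431)) - v = ((-76445 + 53031) - 1*461) - 1*(-88073) = (-23414 - 461) + 88073 = -23875 + 88073 = 64198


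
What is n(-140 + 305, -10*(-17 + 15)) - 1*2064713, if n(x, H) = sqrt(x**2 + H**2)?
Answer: -2064713 + 5*sqrt(1105) ≈ -2.0645e+6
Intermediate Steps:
n(x, H) = sqrt(H**2 + x**2)
n(-140 + 305, -10*(-17 + 15)) - 1*2064713 = sqrt((-10*(-17 + 15))**2 + (-140 + 305)**2) - 1*2064713 = sqrt((-10*(-2))**2 + 165**2) - 2064713 = sqrt(20**2 + 27225) - 2064713 = sqrt(400 + 27225) - 2064713 = sqrt(27625) - 2064713 = 5*sqrt(1105) - 2064713 = -2064713 + 5*sqrt(1105)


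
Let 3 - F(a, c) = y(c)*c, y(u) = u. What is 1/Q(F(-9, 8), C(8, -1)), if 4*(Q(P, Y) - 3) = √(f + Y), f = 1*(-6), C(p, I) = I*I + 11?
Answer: 8/23 - 2*√6/69 ≈ 0.27683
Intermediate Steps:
C(p, I) = 11 + I² (C(p, I) = I² + 11 = 11 + I²)
f = -6
F(a, c) = 3 - c² (F(a, c) = 3 - c*c = 3 - c²)
Q(P, Y) = 3 + √(-6 + Y)/4
1/Q(F(-9, 8), C(8, -1)) = 1/(3 + √(-6 + (11 + (-1)²))/4) = 1/(3 + √(-6 + (11 + 1))/4) = 1/(3 + √(-6 + 12)/4) = 1/(3 + √6/4)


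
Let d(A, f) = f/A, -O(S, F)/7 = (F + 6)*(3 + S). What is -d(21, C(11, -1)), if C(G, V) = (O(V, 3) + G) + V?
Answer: 116/21 ≈ 5.5238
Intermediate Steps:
O(S, F) = -7*(3 + S)*(6 + F) (O(S, F) = -7*(F + 6)*(3 + S) = -7*(6 + F)*(3 + S) = -7*(3 + S)*(6 + F))
C(G, V) = -189 + G - 62*V (C(G, V) = ((-126 - 42*V - 21*3 - 7*3*V) + G) + V = ((-126 - 42*V - 63 - 21*V) + G) + V = ((-189 - 63*V) + G) + V = (-189 + G - 63*V) + V = -189 + G - 62*V)
-d(21, C(11, -1)) = -(-189 + 11 - 62*(-1))/21 = -(-189 + 11 + 62)/21 = -(-116)/21 = -1*(-116/21) = 116/21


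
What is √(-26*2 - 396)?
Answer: 8*I*√7 ≈ 21.166*I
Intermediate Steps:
√(-26*2 - 396) = √(-52 - 396) = √(-448) = 8*I*√7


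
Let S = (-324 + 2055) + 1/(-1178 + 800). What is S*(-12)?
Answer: -1308634/63 ≈ -20772.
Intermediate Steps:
S = 654317/378 (S = 1731 + 1/(-378) = 1731 - 1/378 = 654317/378 ≈ 1731.0)
S*(-12) = (654317/378)*(-12) = -1308634/63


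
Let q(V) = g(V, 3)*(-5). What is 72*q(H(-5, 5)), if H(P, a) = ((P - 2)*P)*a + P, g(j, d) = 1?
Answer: -360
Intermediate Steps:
H(P, a) = P + P*a*(-2 + P) (H(P, a) = ((-2 + P)*P)*a + P = (P*(-2 + P))*a + P = P*a*(-2 + P) + P = P + P*a*(-2 + P))
q(V) = -5 (q(V) = 1*(-5) = -5)
72*q(H(-5, 5)) = 72*(-5) = -360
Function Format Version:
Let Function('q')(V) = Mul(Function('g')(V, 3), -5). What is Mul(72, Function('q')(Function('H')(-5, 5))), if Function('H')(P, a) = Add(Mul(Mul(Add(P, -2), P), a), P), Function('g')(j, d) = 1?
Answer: -360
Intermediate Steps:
Function('H')(P, a) = Add(P, Mul(P, a, Add(-2, P))) (Function('H')(P, a) = Add(Mul(Mul(Add(-2, P), P), a), P) = Add(Mul(Mul(P, Add(-2, P)), a), P) = Add(Mul(P, a, Add(-2, P)), P) = Add(P, Mul(P, a, Add(-2, P))))
Function('q')(V) = -5 (Function('q')(V) = Mul(1, -5) = -5)
Mul(72, Function('q')(Function('H')(-5, 5))) = Mul(72, -5) = -360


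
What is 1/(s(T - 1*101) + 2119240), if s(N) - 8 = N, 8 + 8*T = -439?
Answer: 8/16952729 ≈ 4.7190e-7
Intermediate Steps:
T = -447/8 (T = -1 + (⅛)*(-439) = -1 - 439/8 = -447/8 ≈ -55.875)
s(N) = 8 + N
1/(s(T - 1*101) + 2119240) = 1/((8 + (-447/8 - 1*101)) + 2119240) = 1/((8 + (-447/8 - 101)) + 2119240) = 1/((8 - 1255/8) + 2119240) = 1/(-1191/8 + 2119240) = 1/(16952729/8) = 8/16952729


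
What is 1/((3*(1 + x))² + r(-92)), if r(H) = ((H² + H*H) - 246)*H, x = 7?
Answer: -1/1534168 ≈ -6.5182e-7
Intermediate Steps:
r(H) = H*(-246 + 2*H²) (r(H) = ((H² + H²) - 246)*H = (2*H² - 246)*H = (-246 + 2*H²)*H = H*(-246 + 2*H²))
1/((3*(1 + x))² + r(-92)) = 1/((3*(1 + 7))² + 2*(-92)*(-123 + (-92)²)) = 1/((3*8)² + 2*(-92)*(-123 + 8464)) = 1/(24² + 2*(-92)*8341) = 1/(576 - 1534744) = 1/(-1534168) = -1/1534168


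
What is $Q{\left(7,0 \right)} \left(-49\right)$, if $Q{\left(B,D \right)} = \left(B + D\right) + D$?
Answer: $-343$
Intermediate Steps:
$Q{\left(B,D \right)} = B + 2 D$
$Q{\left(7,0 \right)} \left(-49\right) = \left(7 + 2 \cdot 0\right) \left(-49\right) = \left(7 + 0\right) \left(-49\right) = 7 \left(-49\right) = -343$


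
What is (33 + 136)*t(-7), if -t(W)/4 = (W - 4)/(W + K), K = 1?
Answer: -3718/3 ≈ -1239.3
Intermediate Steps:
t(W) = -4*(-4 + W)/(1 + W) (t(W) = -4*(W - 4)/(W + 1) = -4*(-4 + W)/(1 + W))
(33 + 136)*t(-7) = (33 + 136)*(4*(4 - 1*(-7))/(1 - 7)) = 169*(4*(4 + 7)/(-6)) = 169*(4*(-⅙)*11) = 169*(-22/3) = -3718/3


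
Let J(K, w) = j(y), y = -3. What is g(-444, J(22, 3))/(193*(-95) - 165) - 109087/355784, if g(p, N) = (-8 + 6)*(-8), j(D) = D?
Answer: -45995501/149591000 ≈ -0.30748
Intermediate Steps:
J(K, w) = -3
g(p, N) = 16 (g(p, N) = -2*(-8) = 16)
g(-444, J(22, 3))/(193*(-95) - 165) - 109087/355784 = 16/(193*(-95) - 165) - 109087/355784 = 16/(-18335 - 165) - 109087*1/355784 = 16/(-18500) - 9917/32344 = 16*(-1/18500) - 9917/32344 = -4/4625 - 9917/32344 = -45995501/149591000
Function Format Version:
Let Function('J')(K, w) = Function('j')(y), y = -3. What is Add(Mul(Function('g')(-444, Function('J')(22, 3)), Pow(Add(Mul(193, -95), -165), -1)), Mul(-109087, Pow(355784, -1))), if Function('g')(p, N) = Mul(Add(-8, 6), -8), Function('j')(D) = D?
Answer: Rational(-45995501, 149591000) ≈ -0.30748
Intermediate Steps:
Function('J')(K, w) = -3
Function('g')(p, N) = 16 (Function('g')(p, N) = Mul(-2, -8) = 16)
Add(Mul(Function('g')(-444, Function('J')(22, 3)), Pow(Add(Mul(193, -95), -165), -1)), Mul(-109087, Pow(355784, -1))) = Add(Mul(16, Pow(Add(Mul(193, -95), -165), -1)), Mul(-109087, Pow(355784, -1))) = Add(Mul(16, Pow(Add(-18335, -165), -1)), Mul(-109087, Rational(1, 355784))) = Add(Mul(16, Pow(-18500, -1)), Rational(-9917, 32344)) = Add(Mul(16, Rational(-1, 18500)), Rational(-9917, 32344)) = Add(Rational(-4, 4625), Rational(-9917, 32344)) = Rational(-45995501, 149591000)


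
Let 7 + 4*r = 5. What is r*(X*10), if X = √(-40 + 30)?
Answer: -5*I*√10 ≈ -15.811*I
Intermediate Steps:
X = I*√10 (X = √(-10) = I*√10 ≈ 3.1623*I)
r = -½ (r = -7/4 + (¼)*5 = -7/4 + 5/4 = -½ ≈ -0.50000)
r*(X*10) = -I*√10*10/2 = -5*I*√10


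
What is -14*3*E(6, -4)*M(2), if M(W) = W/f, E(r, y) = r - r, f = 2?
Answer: 0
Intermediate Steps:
E(r, y) = 0
M(W) = W/2
-14*3*E(6, -4)*M(2) = -14*3*0*(½)*2 = -0 = -14*0 = 0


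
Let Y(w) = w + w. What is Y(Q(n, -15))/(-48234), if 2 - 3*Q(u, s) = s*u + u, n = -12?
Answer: 166/72351 ≈ 0.0022944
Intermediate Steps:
Q(u, s) = ⅔ - u/3 - s*u/3 (Q(u, s) = ⅔ - (s*u + u)/3 = ⅔ - (u + s*u)/3 = ⅔ + (-u/3 - s*u/3) = ⅔ - u/3 - s*u/3)
Y(w) = 2*w
Y(Q(n, -15))/(-48234) = (2*(⅔ - ⅓*(-12) - ⅓*(-15)*(-12)))/(-48234) = (2*(⅔ + 4 - 60))*(-1/48234) = (2*(-166/3))*(-1/48234) = -332/3*(-1/48234) = 166/72351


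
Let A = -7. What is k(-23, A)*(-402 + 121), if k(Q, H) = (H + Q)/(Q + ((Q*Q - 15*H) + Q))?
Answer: 1405/98 ≈ 14.337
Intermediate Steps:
k(Q, H) = (H + Q)/(Q² - 15*H + 2*Q) (k(Q, H) = (H + Q)/(Q + ((Q² - 15*H) + Q)) = (H + Q)/(Q + (Q + Q² - 15*H)) = (H + Q)/(Q² - 15*H + 2*Q))
k(-23, A)*(-402 + 121) = ((-7 - 23)/((-23)² - 15*(-7) + 2*(-23)))*(-402 + 121) = (-30/(529 + 105 - 46))*(-281) = (-30/588)*(-281) = ((1/588)*(-30))*(-281) = -5/98*(-281) = 1405/98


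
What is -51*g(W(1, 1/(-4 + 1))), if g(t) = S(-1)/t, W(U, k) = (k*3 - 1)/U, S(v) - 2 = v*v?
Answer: 153/2 ≈ 76.500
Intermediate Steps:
S(v) = 2 + v² (S(v) = 2 + v*v = 2 + v²)
W(U, k) = (-1 + 3*k)/U (W(U, k) = (3*k - 1)/U = (-1 + 3*k)/U)
g(t) = 3/t (g(t) = (2 + (-1)²)/t = (2 + 1)/t = 3/t)
-51*g(W(1, 1/(-4 + 1))) = -153/((-1 + 3/(-4 + 1))/1) = -153/(1*(-1 + 3/(-3))) = -153/(1*(-1 + 3*(-⅓))) = -153/(1*(-1 - 1)) = -153/(1*(-2)) = -153/(-2) = -153*(-1)/2 = -51*(-3/2) = 153/2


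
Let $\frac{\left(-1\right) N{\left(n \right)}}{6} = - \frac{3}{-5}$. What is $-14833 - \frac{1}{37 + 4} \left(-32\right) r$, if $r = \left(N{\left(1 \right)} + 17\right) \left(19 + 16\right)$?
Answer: $- \frac{593145}{41} \approx -14467.0$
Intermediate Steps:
$N{\left(n \right)} = - \frac{18}{5}$ ($N{\left(n \right)} = - 6 \left(- \frac{3}{-5}\right) = - 6 \left(\left(-3\right) \left(- \frac{1}{5}\right)\right) = \left(-6\right) \frac{3}{5} = - \frac{18}{5}$)
$r = 469$ ($r = \left(- \frac{18}{5} + 17\right) \left(19 + 16\right) = \frac{67}{5} \cdot 35 = 469$)
$-14833 - \frac{1}{37 + 4} \left(-32\right) r = -14833 - \frac{1}{37 + 4} \left(-32\right) 469 = -14833 - \frac{1}{41} \left(-32\right) 469 = -14833 - \left(- \frac{32}{41}\right) 469 = -14833 - - \frac{15008}{41} = -14833 + \frac{15008}{41} = - \frac{593145}{41}$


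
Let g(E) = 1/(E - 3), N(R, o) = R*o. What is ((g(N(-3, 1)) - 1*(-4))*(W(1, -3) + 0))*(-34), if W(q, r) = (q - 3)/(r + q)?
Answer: -391/3 ≈ -130.33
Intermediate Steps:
W(q, r) = (-3 + q)/(q + r)
g(E) = 1/(-3 + E)
((g(N(-3, 1)) - 1*(-4))*(W(1, -3) + 0))*(-34) = ((1/(-3 - 3*1) - 1*(-4))*((-3 + 1)/(1 - 3) + 0))*(-34) = ((1/(-3 - 3) + 4)*(-2/(-2) + 0))*(-34) = ((1/(-6) + 4)*(-½*(-2) + 0))*(-34) = ((-⅙ + 4)*(1 + 0))*(-34) = ((23/6)*1)*(-34) = (23/6)*(-34) = -391/3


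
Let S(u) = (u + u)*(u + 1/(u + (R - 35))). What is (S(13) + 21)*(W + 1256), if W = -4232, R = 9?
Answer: -1062432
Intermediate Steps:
S(u) = 2*u*(u + 1/(-26 + u)) (S(u) = (u + u)*(u + 1/(u + (9 - 35))) = (2*u)*(u + 1/(u - 26)) = (2*u)*(u + 1/(-26 + u)) = 2*u*(u + 1/(-26 + u)))
(S(13) + 21)*(W + 1256) = (2*13*(1 + 13² - 26*13)/(-26 + 13) + 21)*(-4232 + 1256) = (2*13*(1 + 169 - 338)/(-13) + 21)*(-2976) = (2*13*(-1/13)*(-168) + 21)*(-2976) = (336 + 21)*(-2976) = 357*(-2976) = -1062432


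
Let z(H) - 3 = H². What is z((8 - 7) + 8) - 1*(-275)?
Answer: 359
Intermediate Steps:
z(H) = 3 + H²
z((8 - 7) + 8) - 1*(-275) = (3 + ((8 - 7) + 8)²) - 1*(-275) = (3 + (1 + 8)²) + 275 = (3 + 9²) + 275 = (3 + 81) + 275 = 84 + 275 = 359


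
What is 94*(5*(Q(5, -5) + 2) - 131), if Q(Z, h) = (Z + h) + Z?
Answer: -9024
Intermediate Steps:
Q(Z, h) = h + 2*Z
94*(5*(Q(5, -5) + 2) - 131) = 94*(5*((-5 + 2*5) + 2) - 131) = 94*(5*((-5 + 10) + 2) - 131) = 94*(5*(5 + 2) - 131) = 94*(5*7 - 131) = 94*(35 - 131) = 94*(-96) = -9024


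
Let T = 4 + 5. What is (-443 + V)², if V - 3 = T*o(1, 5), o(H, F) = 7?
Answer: 142129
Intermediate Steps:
T = 9
V = 66 (V = 3 + 9*7 = 3 + 63 = 66)
(-443 + V)² = (-443 + 66)² = (-377)² = 142129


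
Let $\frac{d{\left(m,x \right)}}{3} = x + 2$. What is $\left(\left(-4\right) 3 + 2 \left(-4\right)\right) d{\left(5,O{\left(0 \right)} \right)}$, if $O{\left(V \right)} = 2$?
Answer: $-240$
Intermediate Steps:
$d{\left(m,x \right)} = 6 + 3 x$ ($d{\left(m,x \right)} = 3 \left(x + 2\right) = 3 \left(2 + x\right) = 6 + 3 x$)
$\left(\left(-4\right) 3 + 2 \left(-4\right)\right) d{\left(5,O{\left(0 \right)} \right)} = \left(\left(-4\right) 3 + 2 \left(-4\right)\right) \left(6 + 3 \cdot 2\right) = \left(-12 - 8\right) \left(6 + 6\right) = \left(-20\right) 12 = -240$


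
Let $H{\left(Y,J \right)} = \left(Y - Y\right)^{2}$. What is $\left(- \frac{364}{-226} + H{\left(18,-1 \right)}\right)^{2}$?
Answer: $\frac{33124}{12769} \approx 2.5941$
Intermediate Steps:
$H{\left(Y,J \right)} = 0$ ($H{\left(Y,J \right)} = 0^{2} = 0$)
$\left(- \frac{364}{-226} + H{\left(18,-1 \right)}\right)^{2} = \left(- \frac{364}{-226} + 0\right)^{2} = \left(\left(-364\right) \left(- \frac{1}{226}\right) + 0\right)^{2} = \left(\frac{182}{113} + 0\right)^{2} = \left(\frac{182}{113}\right)^{2} = \frac{33124}{12769}$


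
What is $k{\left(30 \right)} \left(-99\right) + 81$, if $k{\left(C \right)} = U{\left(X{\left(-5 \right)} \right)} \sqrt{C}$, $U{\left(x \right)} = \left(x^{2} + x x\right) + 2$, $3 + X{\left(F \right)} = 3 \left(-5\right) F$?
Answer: $81 - 1026630 \sqrt{30} \approx -5.623 \cdot 10^{6}$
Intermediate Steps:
$X{\left(F \right)} = -3 - 15 F$ ($X{\left(F \right)} = -3 + 3 \left(-5\right) F = -3 - 15 F$)
$U{\left(x \right)} = 2 + 2 x^{2}$ ($U{\left(x \right)} = \left(x^{2} + x^{2}\right) + 2 = 2 x^{2} + 2 = 2 + 2 x^{2}$)
$k{\left(C \right)} = 10370 \sqrt{C}$ ($k{\left(C \right)} = \left(2 + 2 \left(-3 - -75\right)^{2}\right) \sqrt{C} = \left(2 + 2 \left(-3 + 75\right)^{2}\right) \sqrt{C} = \left(2 + 2 \cdot 72^{2}\right) \sqrt{C} = \left(2 + 2 \cdot 5184\right) \sqrt{C} = \left(2 + 10368\right) \sqrt{C} = 10370 \sqrt{C}$)
$k{\left(30 \right)} \left(-99\right) + 81 = 10370 \sqrt{30} \left(-99\right) + 81 = - 1026630 \sqrt{30} + 81 = 81 - 1026630 \sqrt{30}$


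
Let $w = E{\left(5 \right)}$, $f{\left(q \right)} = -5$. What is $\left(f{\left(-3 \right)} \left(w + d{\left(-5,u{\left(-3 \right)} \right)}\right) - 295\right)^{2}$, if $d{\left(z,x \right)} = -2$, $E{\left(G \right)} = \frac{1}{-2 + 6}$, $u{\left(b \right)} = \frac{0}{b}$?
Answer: $\frac{1311025}{16} \approx 81939.0$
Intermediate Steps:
$u{\left(b \right)} = 0$
$E{\left(G \right)} = \frac{1}{4}$
$w = \frac{1}{4} \approx 0.25$
$\left(f{\left(-3 \right)} \left(w + d{\left(-5,u{\left(-3 \right)} \right)}\right) - 295\right)^{2} = \left(- 5 \left(\frac{1}{4} - 2\right) - 295\right)^{2} = \left(\left(-5\right) \left(- \frac{7}{4}\right) - 295\right)^{2} = \left(\frac{35}{4} - 295\right)^{2} = \left(- \frac{1145}{4}\right)^{2} = \frac{1311025}{16}$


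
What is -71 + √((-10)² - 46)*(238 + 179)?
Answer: -71 + 1251*√6 ≈ 2993.3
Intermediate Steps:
-71 + √((-10)² - 46)*(238 + 179) = -71 + √(100 - 46)*417 = -71 + √54*417 = -71 + (3*√6)*417 = -71 + 1251*√6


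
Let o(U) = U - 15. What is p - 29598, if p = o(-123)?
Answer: -29736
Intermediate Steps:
o(U) = -15 + U
p = -138 (p = -15 - 123 = -138)
p - 29598 = -138 - 29598 = -29736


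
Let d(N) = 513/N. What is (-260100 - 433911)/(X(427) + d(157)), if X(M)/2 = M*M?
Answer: -108959727/57251819 ≈ -1.9032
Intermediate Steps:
X(M) = 2*M² (X(M) = 2*(M*M) = 2*M²)
(-260100 - 433911)/(X(427) + d(157)) = (-260100 - 433911)/(2*427² + 513/157) = -694011/(2*182329 + 513*(1/157)) = -694011/(364658 + 513/157) = -694011/57251819/157 = -694011*157/57251819 = -108959727/57251819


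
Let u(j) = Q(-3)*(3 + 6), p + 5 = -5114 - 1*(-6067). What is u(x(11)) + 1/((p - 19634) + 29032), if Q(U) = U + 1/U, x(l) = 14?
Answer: -310379/10346 ≈ -30.000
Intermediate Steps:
p = 948 (p = -5 + (-5114 - 1*(-6067)) = -5 + (-5114 + 6067) = -5 + 953 = 948)
u(j) = -30 (u(j) = (-3 + 1/(-3))*(3 + 6) = (-3 - 1/3)*9 = -10/3*9 = -30)
u(x(11)) + 1/((p - 19634) + 29032) = -30 + 1/((948 - 19634) + 29032) = -30 + 1/(-18686 + 29032) = -30 + 1/10346 = -310379/10346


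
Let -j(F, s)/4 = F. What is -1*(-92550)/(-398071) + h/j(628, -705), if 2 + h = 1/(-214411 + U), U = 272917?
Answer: -13555223827819/58503329318112 ≈ -0.23170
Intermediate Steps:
j(F, s) = -4*F
h = -117011/58506 (h = -2 + 1/(-214411 + 272917) = -2 + 1/58506 = -117011/58506 ≈ -2.0000)
-1*(-92550)/(-398071) + h/j(628, -705) = -1*(-92550)/(-398071) - 117011/(58506*((-4*628))) = 92550*(-1/398071) - 117011/58506/(-2512) = -92550/398071 - 117011/58506*(-1/2512) = -92550/398071 + 117011/146967072 = -13555223827819/58503329318112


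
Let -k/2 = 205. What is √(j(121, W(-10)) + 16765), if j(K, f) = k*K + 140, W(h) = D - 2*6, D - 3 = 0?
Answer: I*√32705 ≈ 180.85*I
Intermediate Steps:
D = 3 (D = 3 + 0 = 3)
W(h) = -9 (W(h) = 3 - 2*6 = 3 - 12 = -9)
k = -410 (k = -2*205 = -410)
j(K, f) = 140 - 410*K (j(K, f) = -410*K + 140 = 140 - 410*K)
√(j(121, W(-10)) + 16765) = √((140 - 410*121) + 16765) = √((140 - 49610) + 16765) = √(-49470 + 16765) = √(-32705) = I*√32705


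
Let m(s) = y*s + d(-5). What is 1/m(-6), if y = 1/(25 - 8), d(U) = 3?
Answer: 17/45 ≈ 0.37778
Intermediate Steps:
y = 1/17 ≈ 0.058824
m(s) = 3 + s/17 (m(s) = s/17 + 3 = 3 + s/17)
1/m(-6) = 1/(3 + (1/17)*(-6)) = 1/(3 - 6/17) = 1/(45/17) = 17/45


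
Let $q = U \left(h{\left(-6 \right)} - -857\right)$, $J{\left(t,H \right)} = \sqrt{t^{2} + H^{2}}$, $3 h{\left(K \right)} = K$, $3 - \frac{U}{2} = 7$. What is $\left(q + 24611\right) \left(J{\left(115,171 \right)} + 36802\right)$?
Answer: $654008342 + 17771 \sqrt{42466} \approx 6.5767 \cdot 10^{8}$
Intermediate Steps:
$U = -8$ ($U = 6 - 14 = -8$)
$h{\left(K \right)} = \frac{K}{3}$
$J{\left(t,H \right)} = \sqrt{H^{2} + t^{2}}$
$q = -6840$ ($q = - 8 \left(\frac{1}{3} \left(-6\right) - -857\right) = - 8 \left(-2 + 857\right) = \left(-8\right) 855 = -6840$)
$\left(q + 24611\right) \left(J{\left(115,171 \right)} + 36802\right) = \left(-6840 + 24611\right) \left(\sqrt{171^{2} + 115^{2}} + 36802\right) = 17771 \left(\sqrt{29241 + 13225} + 36802\right) = 17771 \left(\sqrt{42466} + 36802\right) = 17771 \left(36802 + \sqrt{42466}\right) = 654008342 + 17771 \sqrt{42466}$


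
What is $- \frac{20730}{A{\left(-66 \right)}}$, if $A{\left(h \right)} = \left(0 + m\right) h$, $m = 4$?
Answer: $\frac{3455}{44} \approx 78.523$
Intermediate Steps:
$A{\left(h \right)} = 4 h$ ($A{\left(h \right)} = \left(0 + 4\right) h = 4 h$)
$- \frac{20730}{A{\left(-66 \right)}} = - \frac{20730}{4 \left(-66\right)} = - \frac{20730}{-264} = \left(-20730\right) \left(- \frac{1}{264}\right) = \frac{3455}{44}$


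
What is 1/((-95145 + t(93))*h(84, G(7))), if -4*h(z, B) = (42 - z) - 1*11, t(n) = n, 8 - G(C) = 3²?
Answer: -1/1259439 ≈ -7.9400e-7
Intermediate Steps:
G(C) = -1 (G(C) = 8 - 1*3² = 8 - 1*9 = 8 - 9 = -1)
h(z, B) = -31/4 + z/4 (h(z, B) = -((42 - z) - 1*11)/4 = -((42 - z) - 11)/4 = -(31 - z)/4 = -31/4 + z/4)
1/((-95145 + t(93))*h(84, G(7))) = 1/((-95145 + 93)*(-31/4 + (¼)*84)) = 1/((-95052)*(-31/4 + 21)) = -1/(95052*53/4) = -1/95052*4/53 = -1/1259439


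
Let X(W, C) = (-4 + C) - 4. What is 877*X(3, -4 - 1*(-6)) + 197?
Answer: -5065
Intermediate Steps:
X(W, C) = -8 + C
877*X(3, -4 - 1*(-6)) + 197 = 877*(-8 + (-4 - 1*(-6))) + 197 = 877*(-8 + (-4 + 6)) + 197 = 877*(-8 + 2) + 197 = 877*(-6) + 197 = -5262 + 197 = -5065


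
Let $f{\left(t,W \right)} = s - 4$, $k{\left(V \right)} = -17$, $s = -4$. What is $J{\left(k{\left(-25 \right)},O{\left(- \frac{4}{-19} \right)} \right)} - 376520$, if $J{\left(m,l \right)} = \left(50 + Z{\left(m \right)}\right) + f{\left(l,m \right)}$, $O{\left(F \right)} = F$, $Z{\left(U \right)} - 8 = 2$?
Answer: $-376468$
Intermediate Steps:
$Z{\left(U \right)} = 10$ ($Z{\left(U \right)} = 8 + 2 = 10$)
$f{\left(t,W \right)} = -8$ ($f{\left(t,W \right)} = -4 - 4 = -8$)
$J{\left(m,l \right)} = 52$ ($J{\left(m,l \right)} = \left(50 + 10\right) - 8 = 60 - 8 = 52$)
$J{\left(k{\left(-25 \right)},O{\left(- \frac{4}{-19} \right)} \right)} - 376520 = 52 - 376520 = -376468$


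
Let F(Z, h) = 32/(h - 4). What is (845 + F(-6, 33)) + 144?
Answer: 28713/29 ≈ 990.10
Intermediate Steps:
F(Z, h) = 32/(-4 + h)
(845 + F(-6, 33)) + 144 = (845 + 32/(-4 + 33)) + 144 = (845 + 32/29) + 144 = 24537/29 + 144 = 28713/29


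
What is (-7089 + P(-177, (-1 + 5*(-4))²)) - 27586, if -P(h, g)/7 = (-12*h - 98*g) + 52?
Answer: 252619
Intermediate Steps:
P(h, g) = -364 + 84*h + 686*g (P(h, g) = -7*((-12*h - 98*g) + 52) = -7*((-98*g - 12*h) + 52) = -7*(52 - 98*g - 12*h) = -364 + 84*h + 686*g)
(-7089 + P(-177, (-1 + 5*(-4))²)) - 27586 = (-7089 + (-364 + 84*(-177) + 686*(-1 + 5*(-4))²)) - 27586 = (-7089 + (-364 - 14868 + 686*(-1 - 20)²)) - 27586 = (-7089 + (-364 - 14868 + 686*(-21)²)) - 27586 = (-7089 + (-364 - 14868 + 686*441)) - 27586 = (-7089 + (-364 - 14868 + 302526)) - 27586 = (-7089 + 287294) - 27586 = 280205 - 27586 = 252619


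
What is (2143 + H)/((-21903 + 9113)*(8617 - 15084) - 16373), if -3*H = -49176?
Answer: 18535/82696557 ≈ 0.00022413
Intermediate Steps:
H = 16392 (H = -⅓*(-49176) = 16392)
(2143 + H)/((-21903 + 9113)*(8617 - 15084) - 16373) = (2143 + 16392)/((-21903 + 9113)*(8617 - 15084) - 16373) = 18535/(-12790*(-6467) - 16373) = 18535/(82712930 - 16373) = 18535/82696557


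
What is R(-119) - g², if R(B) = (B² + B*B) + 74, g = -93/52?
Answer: 76774135/2704 ≈ 28393.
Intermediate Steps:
g = -93/52 (g = -93*1/52 = -93/52 ≈ -1.7885)
R(B) = 74 + 2*B² (R(B) = (B² + B²) + 74 = 2*B² + 74 = 74 + 2*B²)
R(-119) - g² = (74 + 2*(-119)²) - (-93/52)² = (74 + 2*14161) - 1*8649/2704 = (74 + 28322) - 8649/2704 = 28396 - 8649/2704 = 76774135/2704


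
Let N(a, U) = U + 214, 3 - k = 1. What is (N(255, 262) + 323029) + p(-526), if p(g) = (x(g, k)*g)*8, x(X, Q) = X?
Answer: 2536913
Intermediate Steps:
k = 2 (k = 3 - 1*1 = 3 - 1 = 2)
N(a, U) = 214 + U
p(g) = 8*g**2 (p(g) = (g*g)*8 = g**2*8 = 8*g**2)
(N(255, 262) + 323029) + p(-526) = ((214 + 262) + 323029) + 8*(-526)**2 = (476 + 323029) + 8*276676 = 323505 + 2213408 = 2536913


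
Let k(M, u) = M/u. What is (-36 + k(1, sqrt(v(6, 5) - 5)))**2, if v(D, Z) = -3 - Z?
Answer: (468 + I*sqrt(13))**2/169 ≈ 1295.9 + 19.969*I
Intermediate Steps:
(-36 + k(1, sqrt(v(6, 5) - 5)))**2 = (-36 + 1/sqrt((-3 - 1*5) - 5))**2 = (-36 + 1/sqrt((-3 - 5) - 5))**2 = (-36 + 1/sqrt(-8 - 5))**2 = (-36 + 1/sqrt(-13))**2 = (-36 + 1/(I*sqrt(13)))**2 = (-36 + 1*(-I*sqrt(13)/13))**2 = (-36 - I*sqrt(13)/13)**2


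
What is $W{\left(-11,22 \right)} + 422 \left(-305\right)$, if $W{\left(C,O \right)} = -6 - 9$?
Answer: $-128725$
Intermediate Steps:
$W{\left(C,O \right)} = -15$ ($W{\left(C,O \right)} = -6 - 9 = -15$)
$W{\left(-11,22 \right)} + 422 \left(-305\right) = -15 + 422 \left(-305\right) = -15 - 128710 = -128725$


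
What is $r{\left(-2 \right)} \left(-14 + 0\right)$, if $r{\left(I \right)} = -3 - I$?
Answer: $14$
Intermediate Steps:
$r{\left(-2 \right)} \left(-14 + 0\right) = \left(-3 - -2\right) \left(-14 + 0\right) = \left(-3 + 2\right) \left(-14\right) = \left(-1\right) \left(-14\right) = 14$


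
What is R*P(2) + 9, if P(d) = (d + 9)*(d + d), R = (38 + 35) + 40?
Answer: 4981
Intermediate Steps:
R = 113 (R = 73 + 40 = 113)
P(d) = 2*d*(9 + d) (P(d) = (9 + d)*(2*d) = 2*d*(9 + d))
R*P(2) + 9 = 113*(2*2*(9 + 2)) + 9 = 113*(2*2*11) + 9 = 113*44 + 9 = 4972 + 9 = 4981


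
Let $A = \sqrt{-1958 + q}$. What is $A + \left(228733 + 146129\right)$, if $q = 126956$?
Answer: $374862 + \sqrt{124998} \approx 3.7522 \cdot 10^{5}$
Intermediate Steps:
$A = \sqrt{124998}$ ($A = \sqrt{-1958 + 126956} = \sqrt{124998} \approx 353.55$)
$A + \left(228733 + 146129\right) = \sqrt{124998} + \left(228733 + 146129\right) = \sqrt{124998} + 374862 = 374862 + \sqrt{124998}$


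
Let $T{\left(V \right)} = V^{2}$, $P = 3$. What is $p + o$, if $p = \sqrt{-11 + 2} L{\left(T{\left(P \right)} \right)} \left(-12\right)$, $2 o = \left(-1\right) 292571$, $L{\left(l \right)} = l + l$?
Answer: $- \frac{292571}{2} - 648 i \approx -1.4629 \cdot 10^{5} - 648.0 i$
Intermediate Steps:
$L{\left(l \right)} = 2 l$
$o = - \frac{292571}{2}$ ($o = \frac{\left(-1\right) 292571}{2} = \frac{1}{2} \left(-292571\right) = - \frac{292571}{2} \approx -1.4629 \cdot 10^{5}$)
$p = - 648 i$ ($p = \sqrt{-11 + 2} \cdot 2 \cdot 3^{2} \left(-12\right) = \sqrt{-9} \cdot 2 \cdot 9 \left(-12\right) = 3 i 18 \left(-12\right) = 54 i \left(-12\right) = - 648 i \approx - 648.0 i$)
$p + o = - 648 i - \frac{292571}{2} = - \frac{292571}{2} - 648 i$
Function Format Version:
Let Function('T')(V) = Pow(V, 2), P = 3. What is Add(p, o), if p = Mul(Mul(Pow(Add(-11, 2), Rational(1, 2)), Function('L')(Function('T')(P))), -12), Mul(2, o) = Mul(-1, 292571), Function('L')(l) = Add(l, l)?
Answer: Add(Rational(-292571, 2), Mul(-648, I)) ≈ Add(-1.4629e+5, Mul(-648.00, I))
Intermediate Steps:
Function('L')(l) = Mul(2, l)
o = Rational(-292571, 2) (o = Mul(Rational(1, 2), Mul(-1, 292571)) = Mul(Rational(1, 2), -292571) = Rational(-292571, 2) ≈ -1.4629e+5)
p = Mul(-648, I) (p = Mul(Mul(Pow(Add(-11, 2), Rational(1, 2)), Mul(2, Pow(3, 2))), -12) = Mul(Mul(Pow(-9, Rational(1, 2)), Mul(2, 9)), -12) = Mul(Mul(Mul(3, I), 18), -12) = Mul(Mul(54, I), -12) = Mul(-648, I) ≈ Mul(-648.00, I))
Add(p, o) = Add(Mul(-648, I), Rational(-292571, 2)) = Add(Rational(-292571, 2), Mul(-648, I))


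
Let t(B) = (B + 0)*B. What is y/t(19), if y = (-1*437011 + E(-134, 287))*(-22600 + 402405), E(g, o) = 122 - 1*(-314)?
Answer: -165813367875/361 ≈ -4.5932e+8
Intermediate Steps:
E(g, o) = 436 (E(g, o) = 122 + 314 = 436)
t(B) = B² (t(B) = B*B = B²)
y = -165813367875 (y = (-1*437011 + 436)*(-22600 + 402405) = (-437011 + 436)*379805 = -436575*379805 = -165813367875)
y/t(19) = -165813367875/(19²) = -165813367875/361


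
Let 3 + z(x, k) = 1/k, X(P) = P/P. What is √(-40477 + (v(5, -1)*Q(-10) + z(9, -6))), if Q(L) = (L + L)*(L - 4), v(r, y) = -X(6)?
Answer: I*√1467366/6 ≈ 201.89*I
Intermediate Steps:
X(P) = 1
z(x, k) = -3 + 1/k
v(r, y) = -1 (v(r, y) = -1*1 = -1)
Q(L) = 2*L*(-4 + L) (Q(L) = (2*L)*(-4 + L) = 2*L*(-4 + L))
√(-40477 + (v(5, -1)*Q(-10) + z(9, -6))) = √(-40477 + (-2*(-10)*(-4 - 10) + (-3 + 1/(-6)))) = √(-40477 + (-2*(-10)*(-14) + (-3 - ⅙))) = √(-40477 + (-1*280 - 19/6)) = √(-40477 + (-280 - 19/6)) = √(-40477 - 1699/6) = √(-244561/6) = I*√1467366/6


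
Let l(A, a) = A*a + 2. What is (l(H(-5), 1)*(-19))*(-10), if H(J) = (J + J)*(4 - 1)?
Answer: -5320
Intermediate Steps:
H(J) = 6*J (H(J) = (2*J)*3 = 6*J)
l(A, a) = 2 + A*a
(l(H(-5), 1)*(-19))*(-10) = ((2 + (6*(-5))*1)*(-19))*(-10) = ((2 - 30*1)*(-19))*(-10) = ((2 - 30)*(-19))*(-10) = -28*(-19)*(-10) = 532*(-10) = -5320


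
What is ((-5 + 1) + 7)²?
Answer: 9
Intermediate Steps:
((-5 + 1) + 7)² = (-4 + 7)² = 3² = 9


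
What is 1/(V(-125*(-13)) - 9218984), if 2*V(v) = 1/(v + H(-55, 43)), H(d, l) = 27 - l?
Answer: -3218/29666690511 ≈ -1.0847e-7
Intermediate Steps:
V(v) = 1/(2*(-16 + v)) (V(v) = 1/(2*(v + (27 - 1*43))) = 1/(2*(v + (27 - 43))) = 1/(2*(v - 16)) = 1/(2*(-16 + v)))
1/(V(-125*(-13)) - 9218984) = 1/(1/(2*(-16 - 125*(-13))) - 9218984) = 1/(1/(2*(-16 + 1625)) - 9218984) = 1/((½)/1609 - 9218984) = 1/((½)*(1/1609) - 9218984) = 1/(1/3218 - 9218984) = 1/(-29666690511/3218) = -3218/29666690511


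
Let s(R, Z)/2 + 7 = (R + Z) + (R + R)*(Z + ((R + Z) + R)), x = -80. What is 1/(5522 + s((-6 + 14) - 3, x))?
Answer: 1/2358 ≈ 0.00042409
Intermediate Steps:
s(R, Z) = -14 + 2*R + 2*Z + 4*R*(2*R + 2*Z) (s(R, Z) = -14 + 2*((R + Z) + (R + R)*(Z + ((R + Z) + R))) = -14 + 2*((R + Z) + (2*R)*(Z + (Z + 2*R))) = -14 + 2*((R + Z) + (2*R)*(2*R + 2*Z)) = -14 + 2*((R + Z) + 2*R*(2*R + 2*Z)) = -14 + 2*(R + Z + 2*R*(2*R + 2*Z)) = -14 + (2*R + 2*Z + 4*R*(2*R + 2*Z)) = -14 + 2*R + 2*Z + 4*R*(2*R + 2*Z))
1/(5522 + s((-6 + 14) - 3, x)) = 1/(5522 + (-14 + 2*((-6 + 14) - 3) + 2*(-80) + 8*((-6 + 14) - 3)**2 + 8*((-6 + 14) - 3)*(-80))) = 1/(5522 + (-14 + 2*(8 - 3) - 160 + 8*(8 - 3)**2 + 8*(8 - 3)*(-80))) = 1/(5522 + (-14 + 2*5 - 160 + 8*5**2 + 8*5*(-80))) = 1/(5522 + (-14 + 10 - 160 + 8*25 - 3200)) = 1/(5522 + (-14 + 10 - 160 + 200 - 3200)) = 1/(5522 - 3164) = 1/2358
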